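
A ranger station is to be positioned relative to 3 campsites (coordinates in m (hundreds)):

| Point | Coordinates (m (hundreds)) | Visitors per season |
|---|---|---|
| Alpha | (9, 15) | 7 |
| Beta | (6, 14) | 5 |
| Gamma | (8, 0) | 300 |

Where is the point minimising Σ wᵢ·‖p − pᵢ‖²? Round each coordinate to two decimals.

(7.99, 0.56)

The minimiser of Σwᵢ‖p−pᵢ‖² is the weighted centroid p* = (Σwᵢpᵢ)/(Σwᵢ).
Σwᵢ = 312.
Σwᵢxᵢ = 7·9 + 5·6 + 300·8 = 2493.
Σwᵢyᵢ = 7·15 + 5·14 + 300·0 = 175.
x* = 2493/312 = 7.99, y* = 175/312 = 0.56.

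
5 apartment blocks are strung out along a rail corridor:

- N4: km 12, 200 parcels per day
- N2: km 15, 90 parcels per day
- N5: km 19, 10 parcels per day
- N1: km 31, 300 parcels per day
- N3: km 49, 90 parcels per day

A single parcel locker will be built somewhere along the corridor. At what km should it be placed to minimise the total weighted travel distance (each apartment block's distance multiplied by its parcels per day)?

x = 31

For a sum of weighted absolute distances on a line, the optimum is the weighted median (not the mean). Total weight W = 690; half-weight = 345.
Sort by position and accumulate weight:
  km 12 (N4, w=200) → cum 200
  km 15 (N2, w=90) → cum 290
  km 19 (N5, w=10) → cum 300
  km 31 (N1, w=300) → cum 600  ≥ 345 → median here
  km 49 (N3, w=90) → cum 690
Optimal location: km 31.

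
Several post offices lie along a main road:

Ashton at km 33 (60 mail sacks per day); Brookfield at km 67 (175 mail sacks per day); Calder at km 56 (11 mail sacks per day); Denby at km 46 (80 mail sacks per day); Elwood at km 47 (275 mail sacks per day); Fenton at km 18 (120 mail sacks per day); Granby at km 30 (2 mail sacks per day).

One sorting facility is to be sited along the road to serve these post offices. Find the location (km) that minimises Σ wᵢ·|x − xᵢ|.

For a sum of weighted absolute distances on a line, the optimum is the weighted median (not the mean). Total weight W = 723; half-weight = 361.5.
Sort by position and accumulate weight:
  km 18 (Fenton, w=120) → cum 120
  km 30 (Granby, w=2) → cum 122
  km 33 (Ashton, w=60) → cum 182
  km 46 (Denby, w=80) → cum 262
  km 47 (Elwood, w=275) → cum 537  ≥ 361.5 → median here
  km 56 (Calder, w=11) → cum 548
  km 67 (Brookfield, w=175) → cum 723
Optimal location: km 47.

x = 47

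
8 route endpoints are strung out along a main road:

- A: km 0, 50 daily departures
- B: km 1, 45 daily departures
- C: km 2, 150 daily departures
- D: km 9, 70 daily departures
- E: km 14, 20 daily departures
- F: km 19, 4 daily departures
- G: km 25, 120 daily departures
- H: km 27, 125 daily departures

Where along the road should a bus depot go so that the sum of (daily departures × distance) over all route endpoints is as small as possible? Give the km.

For a sum of weighted absolute distances on a line, the optimum is the weighted median (not the mean). Total weight W = 584; half-weight = 292.
Sort by position and accumulate weight:
  km 0 (A, w=50) → cum 50
  km 1 (B, w=45) → cum 95
  km 2 (C, w=150) → cum 245
  km 9 (D, w=70) → cum 315  ≥ 292 → median here
  km 14 (E, w=20) → cum 335
  km 19 (F, w=4) → cum 339
  km 25 (G, w=120) → cum 459
  km 27 (H, w=125) → cum 584
Optimal location: km 9.

x = 9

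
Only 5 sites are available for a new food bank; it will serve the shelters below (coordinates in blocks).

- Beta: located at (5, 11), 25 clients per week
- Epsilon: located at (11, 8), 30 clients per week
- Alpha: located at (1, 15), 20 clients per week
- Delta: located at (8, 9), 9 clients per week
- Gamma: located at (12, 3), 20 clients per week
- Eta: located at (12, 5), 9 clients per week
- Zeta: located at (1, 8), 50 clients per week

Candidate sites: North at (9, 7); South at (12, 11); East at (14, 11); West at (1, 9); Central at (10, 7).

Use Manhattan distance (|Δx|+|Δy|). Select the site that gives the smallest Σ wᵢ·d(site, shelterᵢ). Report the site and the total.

Total weighted distance at each candidate:
  North (9, 7): total = 1272
  South (12, 11): total = 1563
  East (14, 11): total = 1889
  West (1, 9): total = 1188
  Central (10, 7): total = 1317
Minimum is at West with total 1188 blocks.

West, total 1188 blocks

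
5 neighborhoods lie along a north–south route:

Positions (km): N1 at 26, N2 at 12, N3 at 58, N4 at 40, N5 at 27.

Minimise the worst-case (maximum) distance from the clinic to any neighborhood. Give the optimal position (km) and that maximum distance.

location 35, max distance 23

The 1-center on a line is the midpoint of the two extreme points: leftmost at 12, rightmost at 58.
Optimal location = (12 + 58)/2 = 35; maximum distance = (58 − 12)/2 = 23.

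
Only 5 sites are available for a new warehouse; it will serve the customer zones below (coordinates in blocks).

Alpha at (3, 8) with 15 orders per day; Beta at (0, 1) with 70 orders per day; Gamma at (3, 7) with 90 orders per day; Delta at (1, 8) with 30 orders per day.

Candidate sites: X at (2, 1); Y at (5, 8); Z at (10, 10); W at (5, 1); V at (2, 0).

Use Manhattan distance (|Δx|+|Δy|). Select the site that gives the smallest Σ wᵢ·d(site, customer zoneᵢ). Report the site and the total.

X, total 1130 blocks

Total weighted distance at each candidate:
  X (2, 1): total = 1130
  Y (5, 8): total = 1260
  Z (10, 10): total = 2695
  W (5, 1): total = 1535
  V (2, 0): total = 1335
Minimum is at X with total 1130 blocks.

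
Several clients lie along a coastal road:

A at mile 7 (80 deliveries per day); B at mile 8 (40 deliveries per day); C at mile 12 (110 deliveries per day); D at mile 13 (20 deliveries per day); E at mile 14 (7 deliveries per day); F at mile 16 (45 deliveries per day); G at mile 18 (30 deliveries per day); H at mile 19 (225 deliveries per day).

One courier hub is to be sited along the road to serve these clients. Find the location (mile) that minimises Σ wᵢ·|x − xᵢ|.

x = 16

For a sum of weighted absolute distances on a line, the optimum is the weighted median (not the mean). Total weight W = 557; half-weight = 278.5.
Sort by position and accumulate weight:
  mile 7 (A, w=80) → cum 80
  mile 8 (B, w=40) → cum 120
  mile 12 (C, w=110) → cum 230
  mile 13 (D, w=20) → cum 250
  mile 14 (E, w=7) → cum 257
  mile 16 (F, w=45) → cum 302  ≥ 278.5 → median here
  mile 18 (G, w=30) → cum 332
  mile 19 (H, w=225) → cum 557
Optimal location: mile 16.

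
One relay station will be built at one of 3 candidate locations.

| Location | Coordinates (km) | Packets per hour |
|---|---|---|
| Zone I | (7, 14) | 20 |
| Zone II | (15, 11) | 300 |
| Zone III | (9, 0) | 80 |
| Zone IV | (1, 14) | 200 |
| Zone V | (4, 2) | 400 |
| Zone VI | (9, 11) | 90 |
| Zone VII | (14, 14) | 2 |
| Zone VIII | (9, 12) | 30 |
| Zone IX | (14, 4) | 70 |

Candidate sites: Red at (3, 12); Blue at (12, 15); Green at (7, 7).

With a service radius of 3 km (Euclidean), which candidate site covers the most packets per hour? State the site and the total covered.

Red, covering 200

Coverage radius r = 3 km; a point is covered iff (Δx)²+(Δy)² ≤ 3² = 9.
  Red (3, 12): covers {Zone IV} → 200
  Blue (12, 15): covers {Zone VII} → 2
  Green (7, 7): covers {none} → 0
Maximum coverage at Red: 200 packets per hour.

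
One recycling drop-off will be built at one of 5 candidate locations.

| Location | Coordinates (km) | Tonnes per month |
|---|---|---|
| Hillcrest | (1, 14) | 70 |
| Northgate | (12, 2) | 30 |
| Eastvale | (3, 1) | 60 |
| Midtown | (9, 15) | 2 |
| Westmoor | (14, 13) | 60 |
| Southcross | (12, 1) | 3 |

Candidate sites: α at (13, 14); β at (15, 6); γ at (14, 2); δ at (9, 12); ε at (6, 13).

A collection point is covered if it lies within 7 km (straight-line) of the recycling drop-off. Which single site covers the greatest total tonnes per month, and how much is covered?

ε, covering 72

Coverage radius r = 7 km; a point is covered iff (Δx)²+(Δy)² ≤ 7² = 49.
  α (13, 14): covers {Midtown, Westmoor} → 62
  β (15, 6): covers {Northgate, Southcross} → 33
  γ (14, 2): covers {Northgate, Southcross} → 33
  δ (9, 12): covers {Midtown, Westmoor} → 62
  ε (6, 13): covers {Hillcrest, Midtown} → 72
Maximum coverage at ε: 72 tonnes per month.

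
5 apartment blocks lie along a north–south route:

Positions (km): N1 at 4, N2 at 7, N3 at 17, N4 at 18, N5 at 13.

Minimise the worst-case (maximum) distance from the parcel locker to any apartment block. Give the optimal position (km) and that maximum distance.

The 1-center on a line is the midpoint of the two extreme points: leftmost at 4, rightmost at 18.
Optimal location = (4 + 18)/2 = 11; maximum distance = (18 − 4)/2 = 7.

location 11, max distance 7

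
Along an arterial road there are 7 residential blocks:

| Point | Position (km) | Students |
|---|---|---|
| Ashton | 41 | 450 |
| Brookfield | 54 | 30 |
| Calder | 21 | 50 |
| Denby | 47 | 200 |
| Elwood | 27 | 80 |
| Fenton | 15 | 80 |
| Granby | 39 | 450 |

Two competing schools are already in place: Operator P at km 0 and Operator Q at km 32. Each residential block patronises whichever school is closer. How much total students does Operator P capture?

The indifferent point is the midpoint (0+32)/2 = 16; residential blocks left of it (closer to Operator P at 0) go to Operator P, those right go to Operator Q.
  Fenton at 15 (w=80) → Operator P
  Calder at 21 (w=50) → Operator Q
  Elwood at 27 (w=80) → Operator Q
  Granby at 39 (w=450) → Operator Q
  Ashton at 41 (w=450) → Operator Q
  Denby at 47 (w=200) → Operator Q
  Brookfield at 54 (w=30) → Operator Q
Operator P captures 80; Operator Q captures 1260.

80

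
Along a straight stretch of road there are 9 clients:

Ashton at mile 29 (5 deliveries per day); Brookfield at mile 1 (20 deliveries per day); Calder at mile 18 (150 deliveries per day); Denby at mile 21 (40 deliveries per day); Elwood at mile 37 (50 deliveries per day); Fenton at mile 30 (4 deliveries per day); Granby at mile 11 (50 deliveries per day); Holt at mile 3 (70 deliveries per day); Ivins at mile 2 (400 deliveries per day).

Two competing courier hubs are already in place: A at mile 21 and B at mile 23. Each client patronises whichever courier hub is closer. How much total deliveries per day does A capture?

730

The indifferent point is the midpoint (21+23)/2 = 22; clients left of it (closer to A at 21) go to A, those right go to B.
  Brookfield at 1 (w=20) → A
  Ivins at 2 (w=400) → A
  Holt at 3 (w=70) → A
  Granby at 11 (w=50) → A
  Calder at 18 (w=150) → A
  Denby at 21 (w=40) → A
  Ashton at 29 (w=5) → B
  Fenton at 30 (w=4) → B
  Elwood at 37 (w=50) → B
A captures 730; B captures 59.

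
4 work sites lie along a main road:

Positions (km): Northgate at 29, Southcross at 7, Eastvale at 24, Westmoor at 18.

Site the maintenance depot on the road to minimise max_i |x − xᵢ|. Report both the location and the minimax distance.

The 1-center on a line is the midpoint of the two extreme points: leftmost at 7, rightmost at 29.
Optimal location = (7 + 29)/2 = 18; maximum distance = (29 − 7)/2 = 11.

location 18, max distance 11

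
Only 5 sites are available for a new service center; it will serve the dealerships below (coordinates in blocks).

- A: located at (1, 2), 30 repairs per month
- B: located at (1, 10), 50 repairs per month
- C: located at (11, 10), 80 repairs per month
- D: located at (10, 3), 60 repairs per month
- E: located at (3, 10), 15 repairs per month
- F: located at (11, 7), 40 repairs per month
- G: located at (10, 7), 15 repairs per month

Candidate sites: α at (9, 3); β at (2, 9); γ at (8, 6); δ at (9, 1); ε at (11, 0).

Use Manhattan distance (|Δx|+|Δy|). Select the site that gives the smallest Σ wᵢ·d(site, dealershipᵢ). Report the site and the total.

Total weighted distance at each candidate:
  α (9, 3): total = 2310
  β (2, 9): total = 2600
  γ (8, 6): total = 2080
  δ (9, 1): total = 2830
  ε (11, 0): total = 3070
Minimum is at γ with total 2080 blocks.

γ, total 2080 blocks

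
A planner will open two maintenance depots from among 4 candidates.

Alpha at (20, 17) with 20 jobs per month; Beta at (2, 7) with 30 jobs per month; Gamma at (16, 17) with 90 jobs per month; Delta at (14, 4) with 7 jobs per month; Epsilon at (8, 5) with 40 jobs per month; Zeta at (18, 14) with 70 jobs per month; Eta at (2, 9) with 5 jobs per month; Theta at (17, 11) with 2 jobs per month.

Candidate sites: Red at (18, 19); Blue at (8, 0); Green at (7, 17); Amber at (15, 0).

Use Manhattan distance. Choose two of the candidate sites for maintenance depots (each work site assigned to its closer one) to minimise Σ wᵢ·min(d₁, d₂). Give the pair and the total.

Evaluate every pair (each demand assigned to the nearer of the two):
  {Red, Blue}: total = 1543
  {Red, Green}: total = 1976
  {Red, Amber}: total = 2033
  {Blue, Green}: total = 2807
  {Green, Amber}: total = 3106
  {Blue, Amber}: total = 3976
Best pair: {Red, Blue} with total 1543.

{Red, Blue}, total 1543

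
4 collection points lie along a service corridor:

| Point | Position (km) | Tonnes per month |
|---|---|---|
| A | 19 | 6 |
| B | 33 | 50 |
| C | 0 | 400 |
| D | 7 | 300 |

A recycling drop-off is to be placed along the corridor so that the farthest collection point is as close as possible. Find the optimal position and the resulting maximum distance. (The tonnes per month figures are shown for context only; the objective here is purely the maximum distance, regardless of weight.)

location 16.5, max distance 16.5

The 1-center on a line is the midpoint of the two extreme points: leftmost at 0, rightmost at 33.
Optimal location = (0 + 33)/2 = 16.5; maximum distance = (33 − 0)/2 = 16.5.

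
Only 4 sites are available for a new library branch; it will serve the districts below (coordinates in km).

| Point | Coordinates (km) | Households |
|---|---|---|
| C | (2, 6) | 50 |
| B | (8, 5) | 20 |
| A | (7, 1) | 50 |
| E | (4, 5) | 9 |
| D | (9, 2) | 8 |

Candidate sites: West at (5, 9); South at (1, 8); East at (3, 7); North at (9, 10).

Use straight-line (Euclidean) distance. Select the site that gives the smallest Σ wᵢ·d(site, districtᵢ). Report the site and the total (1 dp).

Total weighted distance at each candidate:
  West (5, 9): total = 826.0
  South (1, 8): total = 843.3
  East (3, 7): total = 621.6
  North (9, 10): total = 1093.7
Minimum is at East with total 621.6 km.

East, total 621.6 km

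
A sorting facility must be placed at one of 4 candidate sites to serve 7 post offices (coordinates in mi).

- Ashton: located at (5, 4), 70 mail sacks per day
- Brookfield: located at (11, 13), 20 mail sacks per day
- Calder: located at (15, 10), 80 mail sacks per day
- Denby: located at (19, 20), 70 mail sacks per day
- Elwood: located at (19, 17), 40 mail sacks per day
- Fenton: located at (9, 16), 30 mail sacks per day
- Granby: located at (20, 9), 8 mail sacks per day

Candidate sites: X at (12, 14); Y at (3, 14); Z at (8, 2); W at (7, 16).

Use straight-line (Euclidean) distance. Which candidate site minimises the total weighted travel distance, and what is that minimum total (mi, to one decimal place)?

X, total 2416.4 mi

Total weighted distance at each candidate:
  X (12, 14): total = 2416.4
  Y (3, 14): total = 4065.8
  Z (8, 2): total = 4083.7
  W (7, 16): total = 3296.8
Minimum is at X with total 2416.4 mi.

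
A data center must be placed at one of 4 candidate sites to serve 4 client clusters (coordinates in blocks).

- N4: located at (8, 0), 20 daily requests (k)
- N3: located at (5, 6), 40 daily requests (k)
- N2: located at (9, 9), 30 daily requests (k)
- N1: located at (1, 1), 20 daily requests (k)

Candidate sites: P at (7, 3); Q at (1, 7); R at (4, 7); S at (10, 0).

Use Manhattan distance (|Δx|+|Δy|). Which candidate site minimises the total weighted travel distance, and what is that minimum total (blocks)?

P, total 680 blocks

Total weighted distance at each candidate:
  P (7, 3): total = 680
  Q (1, 7): total = 900
  R (4, 7): total = 690
  S (10, 0): total = 980
Minimum is at P with total 680 blocks.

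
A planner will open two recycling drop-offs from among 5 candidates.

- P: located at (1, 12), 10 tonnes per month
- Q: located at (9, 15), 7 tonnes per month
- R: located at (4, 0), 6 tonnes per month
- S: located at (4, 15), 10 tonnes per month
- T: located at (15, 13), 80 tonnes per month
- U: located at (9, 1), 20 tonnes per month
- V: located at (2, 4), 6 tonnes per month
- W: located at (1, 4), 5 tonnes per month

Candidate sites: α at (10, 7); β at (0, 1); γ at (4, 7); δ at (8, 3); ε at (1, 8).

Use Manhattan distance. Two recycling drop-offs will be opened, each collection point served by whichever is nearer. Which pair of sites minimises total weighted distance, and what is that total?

Evaluate every pair (each demand assigned to the nearer of the two):
  {α, ε}: total = 1339
  {α, γ}: total = 1345
  {α, δ}: total = 1407
  {α, β}: total = 1423
  {δ, ε}: total = 1743
  {γ, δ}: total = 1773
  {β, γ}: total = 1871
  {β, δ}: total = 1871
  {γ, ε}: total = 1883
  {β, ε}: total = 2025
Best pair: {α, ε} with total 1339.

{α, ε}, total 1339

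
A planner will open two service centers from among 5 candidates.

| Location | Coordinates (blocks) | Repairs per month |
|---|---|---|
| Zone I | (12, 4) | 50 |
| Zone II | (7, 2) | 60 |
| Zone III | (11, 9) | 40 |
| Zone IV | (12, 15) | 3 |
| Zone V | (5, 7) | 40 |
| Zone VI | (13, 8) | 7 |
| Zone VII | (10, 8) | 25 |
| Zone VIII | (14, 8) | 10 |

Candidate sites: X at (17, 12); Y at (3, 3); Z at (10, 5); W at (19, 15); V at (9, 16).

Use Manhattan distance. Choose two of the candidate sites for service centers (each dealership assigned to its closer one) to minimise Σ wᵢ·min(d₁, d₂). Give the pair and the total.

{Y, Z}, total 1113

Evaluate every pair (each demand assigned to the nearer of the two):
  {Y, Z}: total = 1113
  {Z, V}: total = 1189
  {Z, W}: total = 1198
  {X, Z}: total = 1201
  {X, Y}: total = 1825
  {Y, V}: total = 1851
  {Y, W}: total = 2132
  {X, V}: total = 2853
  {W, V}: total = 3031
  {X, W}: total = 3312
Best pair: {Y, Z} with total 1113.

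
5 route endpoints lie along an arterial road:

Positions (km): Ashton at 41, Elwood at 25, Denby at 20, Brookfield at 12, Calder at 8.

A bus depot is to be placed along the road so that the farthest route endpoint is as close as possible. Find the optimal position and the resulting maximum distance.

The 1-center on a line is the midpoint of the two extreme points: leftmost at 8, rightmost at 41.
Optimal location = (8 + 41)/2 = 24.5; maximum distance = (41 − 8)/2 = 16.5.

location 24.5, max distance 16.5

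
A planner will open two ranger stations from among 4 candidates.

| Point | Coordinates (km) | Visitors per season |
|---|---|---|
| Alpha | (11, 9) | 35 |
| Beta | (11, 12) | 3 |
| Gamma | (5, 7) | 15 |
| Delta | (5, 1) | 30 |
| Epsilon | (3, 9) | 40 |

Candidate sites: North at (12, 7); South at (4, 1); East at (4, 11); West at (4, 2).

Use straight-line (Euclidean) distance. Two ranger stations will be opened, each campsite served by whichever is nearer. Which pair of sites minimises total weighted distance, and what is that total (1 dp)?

{South, East}, total 457.3

Evaluate every pair (each demand assigned to the nearer of the two):
  {South, East}: total = 457.3
  {East, West}: total = 469.7
  {North, West}: total = 495.3
  {North, East}: total = 521.4
  {North, South}: total = 537.3
  {South, West}: total = 772.4
Best pair: {South, East} with total 457.3.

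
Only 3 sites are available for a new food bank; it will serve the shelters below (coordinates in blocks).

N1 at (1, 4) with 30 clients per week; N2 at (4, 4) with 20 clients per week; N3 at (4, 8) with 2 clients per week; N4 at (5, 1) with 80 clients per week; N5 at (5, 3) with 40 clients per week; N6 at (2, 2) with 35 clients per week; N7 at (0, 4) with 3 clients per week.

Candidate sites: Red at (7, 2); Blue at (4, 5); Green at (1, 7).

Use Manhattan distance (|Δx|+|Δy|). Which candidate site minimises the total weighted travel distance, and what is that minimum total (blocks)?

Total weighted distance at each candidate:
  Red (7, 2): total = 920
  Blue (4, 5): total = 856
  Green (1, 7): total = 1560
Minimum is at Blue with total 856 blocks.

Blue, total 856 blocks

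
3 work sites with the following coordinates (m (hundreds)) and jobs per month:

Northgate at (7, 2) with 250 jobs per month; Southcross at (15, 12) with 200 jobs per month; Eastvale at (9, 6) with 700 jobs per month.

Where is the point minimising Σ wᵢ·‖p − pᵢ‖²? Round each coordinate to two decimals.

(9.61, 6.17)

The minimiser of Σwᵢ‖p−pᵢ‖² is the weighted centroid p* = (Σwᵢpᵢ)/(Σwᵢ).
Σwᵢ = 1150.
Σwᵢxᵢ = 250·7 + 200·15 + 700·9 = 11050.
Σwᵢyᵢ = 250·2 + 200·12 + 700·6 = 7100.
x* = 11050/1150 = 9.61, y* = 7100/1150 = 6.17.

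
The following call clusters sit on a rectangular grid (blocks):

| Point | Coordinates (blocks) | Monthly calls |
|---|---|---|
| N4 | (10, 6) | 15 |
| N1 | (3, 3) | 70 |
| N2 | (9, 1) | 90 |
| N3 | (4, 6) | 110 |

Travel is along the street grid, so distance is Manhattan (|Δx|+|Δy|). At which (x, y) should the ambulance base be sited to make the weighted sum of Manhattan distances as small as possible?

Manhattan distance separates: Σwᵢ(|x−xᵢ|+|y−yᵢ|) = Σwᵢ|x−xᵢ| + Σwᵢ|y−yᵢ|, so x and y are optimised independently as 1-D weighted medians.
Total weight W = 285; half = 142.5.
x-coordinate, sorted with cumulative weight:
  x=3 (N1, w=70) cum 70
  x=4 (N3, w=110) cum 180  ← median
  x=9 (N2, w=90) cum 270
  x=10 (N4, w=15) cum 285
⇒ x* = 4
y-coordinate, sorted with cumulative weight:
  y=1 (N2, w=90) cum 90
  y=3 (N1, w=70) cum 160  ← median
  y=6 (N4, w=15) cum 175
  y=6 (N3, w=110) cum 285
⇒ y* = 3

(4, 3)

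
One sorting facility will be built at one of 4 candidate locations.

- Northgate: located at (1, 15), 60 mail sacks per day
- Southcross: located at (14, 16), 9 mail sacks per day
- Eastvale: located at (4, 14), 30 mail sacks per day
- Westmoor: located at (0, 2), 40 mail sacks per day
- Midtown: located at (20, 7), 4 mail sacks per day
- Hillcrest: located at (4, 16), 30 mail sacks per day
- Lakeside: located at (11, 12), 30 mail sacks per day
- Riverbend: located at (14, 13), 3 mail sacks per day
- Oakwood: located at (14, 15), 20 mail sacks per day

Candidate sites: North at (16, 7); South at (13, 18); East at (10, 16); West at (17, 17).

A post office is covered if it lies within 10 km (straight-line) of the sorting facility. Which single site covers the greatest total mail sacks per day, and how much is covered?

East, covering 182

Coverage radius r = 10 km; a point is covered iff (Δx)²+(Δy)² ≤ 10² = 100.
  North (16, 7): covers {Southcross, Midtown, Lakeside, Riverbend, Oakwood} → 66
  South (13, 18): covers {Southcross, Eastvale, Hillcrest, Lakeside, Riverbend, Oakwood} → 122
  East (10, 16): covers {Northgate, Southcross, Eastvale, Hillcrest, Lakeside, Riverbend, Oakwood} → 182
  West (17, 17): covers {Southcross, Lakeside, Riverbend, Oakwood} → 62
Maximum coverage at East: 182 mail sacks per day.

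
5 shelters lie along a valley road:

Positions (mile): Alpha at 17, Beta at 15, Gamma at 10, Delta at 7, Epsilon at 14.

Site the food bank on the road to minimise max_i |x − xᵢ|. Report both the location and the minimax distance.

location 12, max distance 5

The 1-center on a line is the midpoint of the two extreme points: leftmost at 7, rightmost at 17.
Optimal location = (7 + 17)/2 = 12; maximum distance = (17 − 7)/2 = 5.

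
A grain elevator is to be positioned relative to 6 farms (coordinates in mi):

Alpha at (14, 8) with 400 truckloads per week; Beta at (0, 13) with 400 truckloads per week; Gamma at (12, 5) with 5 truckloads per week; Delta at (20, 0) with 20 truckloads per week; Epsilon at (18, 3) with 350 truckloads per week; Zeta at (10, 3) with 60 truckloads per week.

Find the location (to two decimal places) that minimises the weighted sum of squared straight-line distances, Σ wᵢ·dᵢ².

(10.49, 7.82)

The minimiser of Σwᵢ‖p−pᵢ‖² is the weighted centroid p* = (Σwᵢpᵢ)/(Σwᵢ).
Σwᵢ = 1235.
Σwᵢxᵢ = 400·14 + 400·0 + 5·12 + 20·20 + 350·18 + 60·10 = 12960.
Σwᵢyᵢ = 400·8 + 400·13 + 5·5 + 20·0 + 350·3 + 60·3 = 9655.
x* = 12960/1235 = 10.49, y* = 9655/1235 = 7.82.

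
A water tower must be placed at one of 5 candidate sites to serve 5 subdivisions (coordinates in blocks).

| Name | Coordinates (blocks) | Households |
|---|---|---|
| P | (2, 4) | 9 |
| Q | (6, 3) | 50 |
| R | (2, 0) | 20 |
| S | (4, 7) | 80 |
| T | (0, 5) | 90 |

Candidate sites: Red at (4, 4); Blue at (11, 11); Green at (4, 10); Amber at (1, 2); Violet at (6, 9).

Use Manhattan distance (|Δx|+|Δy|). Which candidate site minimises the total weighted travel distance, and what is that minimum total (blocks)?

Total weighted distance at each candidate:
  Red (4, 4): total = 978
  Blue (11, 11): total = 3604
  Green (4, 10): total = 1812
  Amber (1, 2): total = 1387
  Violet (6, 9): total = 1861
Minimum is at Red with total 978 blocks.

Red, total 978 blocks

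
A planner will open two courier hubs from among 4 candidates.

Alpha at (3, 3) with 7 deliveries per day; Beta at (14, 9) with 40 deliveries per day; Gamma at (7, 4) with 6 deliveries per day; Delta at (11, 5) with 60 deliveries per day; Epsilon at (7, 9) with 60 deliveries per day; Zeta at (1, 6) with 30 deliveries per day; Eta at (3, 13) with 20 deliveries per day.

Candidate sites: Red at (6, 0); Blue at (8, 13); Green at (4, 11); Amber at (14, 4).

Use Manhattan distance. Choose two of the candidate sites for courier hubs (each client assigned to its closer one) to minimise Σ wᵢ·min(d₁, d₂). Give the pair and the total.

{Green, Amber}, total 1145

Evaluate every pair (each demand assigned to the nearer of the two):
  {Green, Amber}: total = 1145
  {Blue, Amber}: total = 1386
  {Red, Green}: total = 1752
  {Red, Amber}: total = 1762
  {Blue, Green}: total = 1783
  {Red, Blue}: total = 1802
Best pair: {Green, Amber} with total 1145.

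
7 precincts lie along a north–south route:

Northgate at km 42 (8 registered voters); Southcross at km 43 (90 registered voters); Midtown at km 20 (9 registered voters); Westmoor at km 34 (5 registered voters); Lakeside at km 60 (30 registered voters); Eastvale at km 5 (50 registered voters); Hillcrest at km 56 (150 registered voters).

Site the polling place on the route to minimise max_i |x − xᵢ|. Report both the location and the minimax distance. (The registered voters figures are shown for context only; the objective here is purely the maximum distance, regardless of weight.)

location 32.5, max distance 27.5

The 1-center on a line is the midpoint of the two extreme points: leftmost at 5, rightmost at 60.
Optimal location = (5 + 60)/2 = 32.5; maximum distance = (60 − 5)/2 = 27.5.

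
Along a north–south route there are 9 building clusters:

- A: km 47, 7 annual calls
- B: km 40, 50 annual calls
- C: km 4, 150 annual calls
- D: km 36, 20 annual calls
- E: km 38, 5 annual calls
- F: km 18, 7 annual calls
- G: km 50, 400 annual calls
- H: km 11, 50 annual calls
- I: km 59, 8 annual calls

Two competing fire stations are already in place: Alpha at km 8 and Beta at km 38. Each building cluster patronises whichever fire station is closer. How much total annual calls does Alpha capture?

207

The indifferent point is the midpoint (8+38)/2 = 23; building clusters left of it (closer to Alpha at 8) go to Alpha, those right go to Beta.
  C at 4 (w=150) → Alpha
  H at 11 (w=50) → Alpha
  F at 18 (w=7) → Alpha
  D at 36 (w=20) → Beta
  E at 38 (w=5) → Beta
  B at 40 (w=50) → Beta
  A at 47 (w=7) → Beta
  G at 50 (w=400) → Beta
  I at 59 (w=8) → Beta
Alpha captures 207; Beta captures 490.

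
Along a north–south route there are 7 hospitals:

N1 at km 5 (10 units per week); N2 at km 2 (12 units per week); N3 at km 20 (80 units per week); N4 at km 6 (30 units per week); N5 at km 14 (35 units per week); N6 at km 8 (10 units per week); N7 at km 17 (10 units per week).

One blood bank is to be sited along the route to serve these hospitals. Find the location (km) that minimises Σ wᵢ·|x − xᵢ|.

x = 14

For a sum of weighted absolute distances on a line, the optimum is the weighted median (not the mean). Total weight W = 187; half-weight = 93.5.
Sort by position and accumulate weight:
  km 2 (N2, w=12) → cum 12
  km 5 (N1, w=10) → cum 22
  km 6 (N4, w=30) → cum 52
  km 8 (N6, w=10) → cum 62
  km 14 (N5, w=35) → cum 97  ≥ 93.5 → median here
  km 17 (N7, w=10) → cum 107
  km 20 (N3, w=80) → cum 187
Optimal location: km 14.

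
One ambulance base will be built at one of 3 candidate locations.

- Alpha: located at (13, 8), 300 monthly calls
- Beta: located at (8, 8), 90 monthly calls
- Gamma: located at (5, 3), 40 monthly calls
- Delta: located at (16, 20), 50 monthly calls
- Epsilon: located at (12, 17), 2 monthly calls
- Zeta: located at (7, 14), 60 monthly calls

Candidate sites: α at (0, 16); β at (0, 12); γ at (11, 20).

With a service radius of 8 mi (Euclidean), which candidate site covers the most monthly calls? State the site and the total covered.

γ, covering 112

Coverage radius r = 8 mi; a point is covered iff (Δx)²+(Δy)² ≤ 8² = 64.
  α (0, 16): covers {Zeta} → 60
  β (0, 12): covers {Zeta} → 60
  γ (11, 20): covers {Delta, Epsilon, Zeta} → 112
Maximum coverage at γ: 112 monthly calls.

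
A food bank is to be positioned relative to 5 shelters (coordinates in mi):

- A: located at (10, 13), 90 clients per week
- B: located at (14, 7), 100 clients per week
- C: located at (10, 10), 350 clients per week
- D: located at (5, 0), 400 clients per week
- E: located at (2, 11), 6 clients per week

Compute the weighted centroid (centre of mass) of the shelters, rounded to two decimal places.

(8.26, 5.75)

The minimiser of Σwᵢ‖p−pᵢ‖² is the weighted centroid p* = (Σwᵢpᵢ)/(Σwᵢ).
Σwᵢ = 946.
Σwᵢxᵢ = 90·10 + 100·14 + 350·10 + 400·5 + 6·2 = 7812.
Σwᵢyᵢ = 90·13 + 100·7 + 350·10 + 400·0 + 6·11 = 5436.
x* = 7812/946 = 8.26, y* = 5436/946 = 5.75.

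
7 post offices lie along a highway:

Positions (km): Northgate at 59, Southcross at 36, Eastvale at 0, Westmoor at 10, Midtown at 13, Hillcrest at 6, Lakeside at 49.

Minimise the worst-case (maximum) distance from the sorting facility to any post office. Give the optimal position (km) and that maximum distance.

The 1-center on a line is the midpoint of the two extreme points: leftmost at 0, rightmost at 59.
Optimal location = (0 + 59)/2 = 29.5; maximum distance = (59 − 0)/2 = 29.5.

location 29.5, max distance 29.5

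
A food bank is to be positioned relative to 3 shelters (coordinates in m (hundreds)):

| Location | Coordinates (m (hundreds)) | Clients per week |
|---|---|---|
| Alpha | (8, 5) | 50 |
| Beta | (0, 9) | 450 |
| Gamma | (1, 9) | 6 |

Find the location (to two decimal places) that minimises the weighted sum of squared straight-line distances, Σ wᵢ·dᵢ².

The minimiser of Σwᵢ‖p−pᵢ‖² is the weighted centroid p* = (Σwᵢpᵢ)/(Σwᵢ).
Σwᵢ = 506.
Σwᵢxᵢ = 50·8 + 450·0 + 6·1 = 406.
Σwᵢyᵢ = 50·5 + 450·9 + 6·9 = 4354.
x* = 406/506 = 0.80, y* = 4354/506 = 8.60.

(0.80, 8.60)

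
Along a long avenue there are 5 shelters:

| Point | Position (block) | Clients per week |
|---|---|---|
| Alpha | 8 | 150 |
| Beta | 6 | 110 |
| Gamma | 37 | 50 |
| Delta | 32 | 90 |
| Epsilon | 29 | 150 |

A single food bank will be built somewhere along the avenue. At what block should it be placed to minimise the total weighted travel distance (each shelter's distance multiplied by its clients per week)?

For a sum of weighted absolute distances on a line, the optimum is the weighted median (not the mean). Total weight W = 550; half-weight = 275.
Sort by position and accumulate weight:
  block 6 (Beta, w=110) → cum 110
  block 8 (Alpha, w=150) → cum 260
  block 29 (Epsilon, w=150) → cum 410  ≥ 275 → median here
  block 32 (Delta, w=90) → cum 500
  block 37 (Gamma, w=50) → cum 550
Optimal location: block 29.

x = 29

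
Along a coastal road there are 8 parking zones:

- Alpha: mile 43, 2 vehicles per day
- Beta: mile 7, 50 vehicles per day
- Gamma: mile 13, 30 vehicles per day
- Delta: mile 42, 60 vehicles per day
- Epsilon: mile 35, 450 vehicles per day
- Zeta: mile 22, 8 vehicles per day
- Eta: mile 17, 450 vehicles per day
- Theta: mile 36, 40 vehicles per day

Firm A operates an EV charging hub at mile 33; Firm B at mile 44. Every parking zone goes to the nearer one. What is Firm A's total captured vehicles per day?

The indifferent point is the midpoint (33+44)/2 = 38.5; parking zones left of it (closer to Firm A at 33) go to Firm A, those right go to Firm B.
  Beta at 7 (w=50) → Firm A
  Gamma at 13 (w=30) → Firm A
  Eta at 17 (w=450) → Firm A
  Zeta at 22 (w=8) → Firm A
  Epsilon at 35 (w=450) → Firm A
  Theta at 36 (w=40) → Firm A
  Delta at 42 (w=60) → Firm B
  Alpha at 43 (w=2) → Firm B
Firm A captures 1028; Firm B captures 62.

1028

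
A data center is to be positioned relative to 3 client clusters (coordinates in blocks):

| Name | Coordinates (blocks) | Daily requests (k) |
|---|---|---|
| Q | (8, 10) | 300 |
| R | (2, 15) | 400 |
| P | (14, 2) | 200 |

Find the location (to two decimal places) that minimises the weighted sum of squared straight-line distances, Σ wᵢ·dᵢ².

(6.67, 10.44)

The minimiser of Σwᵢ‖p−pᵢ‖² is the weighted centroid p* = (Σwᵢpᵢ)/(Σwᵢ).
Σwᵢ = 900.
Σwᵢxᵢ = 300·8 + 400·2 + 200·14 = 6000.
Σwᵢyᵢ = 300·10 + 400·15 + 200·2 = 9400.
x* = 6000/900 = 6.67, y* = 9400/900 = 10.44.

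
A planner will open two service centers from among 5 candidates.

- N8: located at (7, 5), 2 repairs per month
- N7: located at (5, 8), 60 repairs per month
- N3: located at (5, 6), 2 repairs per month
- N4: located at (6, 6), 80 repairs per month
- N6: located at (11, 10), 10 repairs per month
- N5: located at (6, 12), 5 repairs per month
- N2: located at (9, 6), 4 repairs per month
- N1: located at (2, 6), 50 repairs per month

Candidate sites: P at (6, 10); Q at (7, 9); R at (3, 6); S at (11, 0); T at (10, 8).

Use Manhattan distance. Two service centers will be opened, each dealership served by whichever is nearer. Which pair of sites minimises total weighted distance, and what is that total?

Evaluate every pair (each demand assigned to the nearer of the two):
  {P, R}: total = 568
  {Q, R}: total = 572
  {R, T}: total = 626
  {R, S}: total = 713
  {P, T}: total = 974
  {Q, T}: total = 980
  {P, Q}: total = 998
  {Q, S}: total = 1008
  {P, S}: total = 1010
  {S, T}: total = 1388
Best pair: {P, R} with total 568.

{P, R}, total 568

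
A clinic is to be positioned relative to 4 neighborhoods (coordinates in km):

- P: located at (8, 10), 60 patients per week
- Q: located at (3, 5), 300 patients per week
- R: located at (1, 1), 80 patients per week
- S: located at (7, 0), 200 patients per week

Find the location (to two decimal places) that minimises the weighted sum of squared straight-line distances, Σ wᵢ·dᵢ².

(4.47, 3.41)

The minimiser of Σwᵢ‖p−pᵢ‖² is the weighted centroid p* = (Σwᵢpᵢ)/(Σwᵢ).
Σwᵢ = 640.
Σwᵢxᵢ = 60·8 + 300·3 + 80·1 + 200·7 = 2860.
Σwᵢyᵢ = 60·10 + 300·5 + 80·1 + 200·0 = 2180.
x* = 2860/640 = 4.47, y* = 2180/640 = 3.41.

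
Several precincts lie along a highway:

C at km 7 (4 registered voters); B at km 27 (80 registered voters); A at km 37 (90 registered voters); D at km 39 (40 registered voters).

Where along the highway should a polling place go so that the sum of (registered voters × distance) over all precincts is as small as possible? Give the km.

For a sum of weighted absolute distances on a line, the optimum is the weighted median (not the mean). Total weight W = 214; half-weight = 107.
Sort by position and accumulate weight:
  km 7 (C, w=4) → cum 4
  km 27 (B, w=80) → cum 84
  km 37 (A, w=90) → cum 174  ≥ 107 → median here
  km 39 (D, w=40) → cum 214
Optimal location: km 37.

x = 37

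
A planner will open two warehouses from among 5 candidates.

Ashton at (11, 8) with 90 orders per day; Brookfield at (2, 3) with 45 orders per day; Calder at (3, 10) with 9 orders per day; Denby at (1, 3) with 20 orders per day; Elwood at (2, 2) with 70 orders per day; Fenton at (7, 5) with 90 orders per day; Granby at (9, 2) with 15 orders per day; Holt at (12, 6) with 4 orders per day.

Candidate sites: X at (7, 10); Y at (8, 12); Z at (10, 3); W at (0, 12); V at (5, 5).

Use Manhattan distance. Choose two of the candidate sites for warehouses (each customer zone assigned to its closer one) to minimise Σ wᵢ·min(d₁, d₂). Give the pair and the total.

{Z, V}, total 1598

Evaluate every pair (each demand assigned to the nearer of the two):
  {Z, V}: total = 1598
  {X, V}: total = 1658
  {Y, V}: total = 1775
  {W, V}: total = 1937
  {X, Z}: total = 2246
  {Z, W}: total = 2255
  {Y, Z}: total = 2273
  {X, W}: total = 2747
  {X, Y}: total = 2922
  {Y, W}: total = 3135
Best pair: {Z, V} with total 1598.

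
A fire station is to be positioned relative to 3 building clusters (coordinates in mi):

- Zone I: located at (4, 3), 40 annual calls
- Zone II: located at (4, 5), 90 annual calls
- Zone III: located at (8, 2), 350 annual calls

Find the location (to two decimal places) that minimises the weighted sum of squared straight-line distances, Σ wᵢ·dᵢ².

The minimiser of Σwᵢ‖p−pᵢ‖² is the weighted centroid p* = (Σwᵢpᵢ)/(Σwᵢ).
Σwᵢ = 480.
Σwᵢxᵢ = 40·4 + 90·4 + 350·8 = 3320.
Σwᵢyᵢ = 40·3 + 90·5 + 350·2 = 1270.
x* = 3320/480 = 6.92, y* = 1270/480 = 2.65.

(6.92, 2.65)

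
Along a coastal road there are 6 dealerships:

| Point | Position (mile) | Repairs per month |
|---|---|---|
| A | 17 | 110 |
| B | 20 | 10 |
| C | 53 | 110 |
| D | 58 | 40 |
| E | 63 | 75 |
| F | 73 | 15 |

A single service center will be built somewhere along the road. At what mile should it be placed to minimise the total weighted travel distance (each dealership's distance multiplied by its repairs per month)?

x = 53

For a sum of weighted absolute distances on a line, the optimum is the weighted median (not the mean). Total weight W = 360; half-weight = 180.
Sort by position and accumulate weight:
  mile 17 (A, w=110) → cum 110
  mile 20 (B, w=10) → cum 120
  mile 53 (C, w=110) → cum 230  ≥ 180 → median here
  mile 58 (D, w=40) → cum 270
  mile 63 (E, w=75) → cum 345
  mile 73 (F, w=15) → cum 360
Optimal location: mile 53.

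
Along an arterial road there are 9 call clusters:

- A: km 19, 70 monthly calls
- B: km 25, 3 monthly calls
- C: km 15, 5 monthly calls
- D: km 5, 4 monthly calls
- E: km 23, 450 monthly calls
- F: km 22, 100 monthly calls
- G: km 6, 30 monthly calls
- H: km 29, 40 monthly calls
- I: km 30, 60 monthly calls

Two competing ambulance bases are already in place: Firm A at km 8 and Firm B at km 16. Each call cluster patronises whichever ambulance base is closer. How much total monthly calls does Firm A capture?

The indifferent point is the midpoint (8+16)/2 = 12; call clusters left of it (closer to Firm A at 8) go to Firm A, those right go to Firm B.
  D at 5 (w=4) → Firm A
  G at 6 (w=30) → Firm A
  C at 15 (w=5) → Firm B
  A at 19 (w=70) → Firm B
  F at 22 (w=100) → Firm B
  E at 23 (w=450) → Firm B
  B at 25 (w=3) → Firm B
  H at 29 (w=40) → Firm B
  I at 30 (w=60) → Firm B
Firm A captures 34; Firm B captures 728.

34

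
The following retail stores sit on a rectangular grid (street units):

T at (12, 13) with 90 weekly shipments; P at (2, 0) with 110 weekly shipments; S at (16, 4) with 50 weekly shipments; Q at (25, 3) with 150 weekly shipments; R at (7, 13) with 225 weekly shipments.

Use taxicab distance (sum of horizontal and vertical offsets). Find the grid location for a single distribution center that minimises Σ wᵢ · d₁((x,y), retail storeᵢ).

Manhattan distance separates: Σwᵢ(|x−xᵢ|+|y−yᵢ|) = Σwᵢ|x−xᵢ| + Σwᵢ|y−yᵢ|, so x and y are optimised independently as 1-D weighted medians.
Total weight W = 625; half = 312.5.
x-coordinate, sorted with cumulative weight:
  x=2 (P, w=110) cum 110
  x=7 (R, w=225) cum 335  ← median
  x=12 (T, w=90) cum 425
  x=16 (S, w=50) cum 475
  x=25 (Q, w=150) cum 625
⇒ x* = 7
y-coordinate, sorted with cumulative weight:
  y=0 (P, w=110) cum 110
  y=3 (Q, w=150) cum 260
  y=4 (S, w=50) cum 310
  y=13 (T, w=90) cum 400  ← median
  y=13 (R, w=225) cum 625
⇒ y* = 13

(7, 13)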